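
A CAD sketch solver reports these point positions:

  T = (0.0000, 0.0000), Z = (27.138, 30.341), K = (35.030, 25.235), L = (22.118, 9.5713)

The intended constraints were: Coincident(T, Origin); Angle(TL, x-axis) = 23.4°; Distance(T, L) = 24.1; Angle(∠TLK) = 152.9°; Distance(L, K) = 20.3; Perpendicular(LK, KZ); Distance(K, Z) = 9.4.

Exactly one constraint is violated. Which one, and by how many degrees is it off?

Perpendicular(LK, KZ) — off by 6.60°.

T = (0.00, 0.00) ✓; TL at 23.40° ✓; |TL| = 24.10 ✓; ∠TLK = 152.9° ✓; |LK| = 20.30 ✓; ∠(LK, KZ) = 96.60° ✗; |KZ| = 9.400 ✓.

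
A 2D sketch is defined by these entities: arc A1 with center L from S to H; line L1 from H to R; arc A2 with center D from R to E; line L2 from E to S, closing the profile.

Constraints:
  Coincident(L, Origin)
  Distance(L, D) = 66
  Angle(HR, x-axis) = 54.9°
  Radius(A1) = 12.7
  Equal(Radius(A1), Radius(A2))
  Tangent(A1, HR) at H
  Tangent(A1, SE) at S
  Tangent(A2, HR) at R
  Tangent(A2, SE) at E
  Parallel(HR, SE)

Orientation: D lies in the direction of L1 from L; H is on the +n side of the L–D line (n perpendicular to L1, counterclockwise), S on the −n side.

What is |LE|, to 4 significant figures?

67.21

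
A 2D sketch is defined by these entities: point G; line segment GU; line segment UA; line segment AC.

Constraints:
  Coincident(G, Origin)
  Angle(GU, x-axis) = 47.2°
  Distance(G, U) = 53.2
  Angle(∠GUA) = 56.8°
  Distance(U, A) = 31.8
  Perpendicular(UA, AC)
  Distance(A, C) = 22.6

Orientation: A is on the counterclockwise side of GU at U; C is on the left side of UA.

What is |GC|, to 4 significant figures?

22.08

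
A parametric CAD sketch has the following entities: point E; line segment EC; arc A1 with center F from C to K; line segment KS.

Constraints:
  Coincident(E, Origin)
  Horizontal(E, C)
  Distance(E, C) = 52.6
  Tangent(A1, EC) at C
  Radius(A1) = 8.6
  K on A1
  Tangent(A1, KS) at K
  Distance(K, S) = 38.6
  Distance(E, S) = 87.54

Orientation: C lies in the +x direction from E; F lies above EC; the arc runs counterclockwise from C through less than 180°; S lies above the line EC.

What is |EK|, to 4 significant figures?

60.30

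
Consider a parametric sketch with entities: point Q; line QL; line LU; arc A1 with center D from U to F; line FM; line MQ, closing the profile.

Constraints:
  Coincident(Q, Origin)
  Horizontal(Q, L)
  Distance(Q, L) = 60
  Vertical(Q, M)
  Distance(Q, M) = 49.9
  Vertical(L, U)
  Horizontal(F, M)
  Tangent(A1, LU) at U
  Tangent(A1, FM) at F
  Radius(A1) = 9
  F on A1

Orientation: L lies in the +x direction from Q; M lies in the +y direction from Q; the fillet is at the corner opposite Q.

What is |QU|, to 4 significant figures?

72.61

The virtual corner opposite Q is at (60.00, 49.90). The tangent condition forces DU to be normal to LU and A1 meets FM tangentially, so DF is at right angles to FM, with radius 9.0, so the center D sits 9.0 in from both sides at D = (51.00, 40.90). That places the tangent points at U = (60.00, 40.90) on LU and F = (51.00, 49.90) on FM. Then |QU| = |U − Q| = 72.61.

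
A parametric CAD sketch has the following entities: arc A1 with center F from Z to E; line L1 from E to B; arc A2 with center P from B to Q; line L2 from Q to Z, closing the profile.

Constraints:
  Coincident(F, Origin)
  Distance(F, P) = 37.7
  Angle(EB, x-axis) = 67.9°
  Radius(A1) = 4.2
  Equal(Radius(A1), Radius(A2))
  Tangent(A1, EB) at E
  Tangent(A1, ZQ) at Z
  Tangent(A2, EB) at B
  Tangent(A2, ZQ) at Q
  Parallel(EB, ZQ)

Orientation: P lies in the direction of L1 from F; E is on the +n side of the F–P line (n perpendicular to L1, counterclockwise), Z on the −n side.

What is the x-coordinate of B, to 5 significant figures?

10.292

The slot axis is L1's direction at 67.9°, so u = (cos 67.9°, sin 67.9°) = (0.37622, 0.92653) and n = (−sin 67.9°, cos 67.9°) = (-0.92653, 0.37622). F is at the origin and P lies 37.7 along u from F, so P = 37.7·u = (14.184, 34.930). Tangency of A1 to both parallel lines with radius 4.2 puts E and Z at F ± 4.2·n: E = (-3.8914, 1.5801), Z = (3.8914, -1.5801). Equal radii place B and Q the same way about P: B = P + 4.2·n = (10.292, 36.510), Q = P − 4.2·n = (18.075, 33.350). So B.x = 10.292.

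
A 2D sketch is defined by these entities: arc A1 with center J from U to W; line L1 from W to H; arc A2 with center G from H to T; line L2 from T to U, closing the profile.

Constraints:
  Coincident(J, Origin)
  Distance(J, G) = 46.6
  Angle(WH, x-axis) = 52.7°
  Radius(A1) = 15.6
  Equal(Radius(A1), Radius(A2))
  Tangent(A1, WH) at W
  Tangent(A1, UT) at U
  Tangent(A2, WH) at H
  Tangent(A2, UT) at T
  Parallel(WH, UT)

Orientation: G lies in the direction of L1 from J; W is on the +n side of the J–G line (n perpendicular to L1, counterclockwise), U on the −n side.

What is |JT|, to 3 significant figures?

49.1

Tangency of A1 to both parallel lines with radius 15.6 puts W and U at J ± 15.6·n: W = (-12.4, 9.45), U = (12.4, -9.45). Equal radii place H and T the same way about G: H = G + 15.6·n = (15.8, 46.5), T = G − 15.6·n = (40.6, 27.6). Then |JT| = |T − J| = 49.1.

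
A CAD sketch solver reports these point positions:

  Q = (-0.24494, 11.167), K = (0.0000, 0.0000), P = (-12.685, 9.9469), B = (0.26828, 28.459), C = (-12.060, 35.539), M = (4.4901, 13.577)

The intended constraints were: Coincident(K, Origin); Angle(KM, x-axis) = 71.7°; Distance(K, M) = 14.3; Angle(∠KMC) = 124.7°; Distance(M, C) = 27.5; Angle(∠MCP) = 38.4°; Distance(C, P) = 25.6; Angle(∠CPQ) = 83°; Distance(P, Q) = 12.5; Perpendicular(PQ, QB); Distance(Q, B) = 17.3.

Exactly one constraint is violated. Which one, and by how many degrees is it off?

Perpendicular(PQ, QB) — off by 7.30°.

K = (0.00, 0.00) ✓; KM at 71.70° ✓; |KM| = 14.30 ✓; ∠KMC = 124.7° ✓; |MC| = 27.50 ✓; ∠MCP = 38.40° ✓; |CP| = 25.60 ✓; ∠CPQ = 83.00° ✓; |PQ| = 12.50 ✓; ∠(PQ, QB) = 82.70° ✗; |QB| = 17.30 ✓.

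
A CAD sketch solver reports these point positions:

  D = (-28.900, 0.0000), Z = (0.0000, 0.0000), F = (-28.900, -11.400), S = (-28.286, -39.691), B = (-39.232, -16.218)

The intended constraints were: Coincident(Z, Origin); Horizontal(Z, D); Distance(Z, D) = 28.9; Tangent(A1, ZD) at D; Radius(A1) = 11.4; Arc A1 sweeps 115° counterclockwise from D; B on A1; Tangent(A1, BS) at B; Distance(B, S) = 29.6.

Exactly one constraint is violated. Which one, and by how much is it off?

Distance(B, S) = 29.6 — off by 3.70.

Z = (0.00, 0.00) ✓; Z.y = 0.00, D.y = 0.00 ✓; |ZD| = 28.90 ✓; ∠(FD, DZ) = 90.00° ✓; |FD| = 11.40 ✓; bearing(F→B) − bearing(F→D) = 115.0° ✓; |FB| = 11.40 ✓; ∠(FB, BS) = 90.00° ✓; |BS| = 25.90 ✗.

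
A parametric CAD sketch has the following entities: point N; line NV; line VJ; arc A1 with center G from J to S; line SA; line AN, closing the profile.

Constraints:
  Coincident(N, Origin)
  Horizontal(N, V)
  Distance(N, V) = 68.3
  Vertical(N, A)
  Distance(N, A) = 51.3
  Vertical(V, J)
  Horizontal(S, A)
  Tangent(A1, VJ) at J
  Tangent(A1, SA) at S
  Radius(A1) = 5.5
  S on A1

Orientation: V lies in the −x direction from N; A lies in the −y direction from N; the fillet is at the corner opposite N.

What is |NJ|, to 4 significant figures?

82.23

N is at the origin; N and V share the same y with |NV| = 68.3 and V on the −x side, so V = (-68.30, 0.000). NA is vertical with |NA| = 51.3 and A on the −y side, so A = (0.000, -51.30). The virtual corner opposite N is at (-68.30, -51.30). Tangency of A1 to VJ means the radius GJ is perpendicular to VJ and since A1 is tangent to SA there, GS ⟂ SA, with radius 5.5, so the center G sits 5.5 in from both sides at G = (-62.80, -45.80). That places the tangent points at J = (-68.30, -45.80) on VJ and S = (-62.80, -51.30) on SA. Then |NJ| = |J − N| = 82.23.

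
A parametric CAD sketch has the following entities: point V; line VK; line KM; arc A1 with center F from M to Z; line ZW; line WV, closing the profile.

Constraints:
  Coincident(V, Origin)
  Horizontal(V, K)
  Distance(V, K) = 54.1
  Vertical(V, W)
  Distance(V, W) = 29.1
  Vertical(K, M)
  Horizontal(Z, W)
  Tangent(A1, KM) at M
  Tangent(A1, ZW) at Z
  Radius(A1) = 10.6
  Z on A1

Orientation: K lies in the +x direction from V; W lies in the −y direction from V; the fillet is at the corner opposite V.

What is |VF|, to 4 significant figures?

47.27

VW is vertical with |VW| = 29.1 and W on the −y side, so W = (0.000, -29.10). The virtual corner opposite V is at (54.10, -29.10). The tangent condition forces FM to be normal to KM and tangency of A1 to ZW means the radius FZ is perpendicular to ZW, with radius 10.6, so the center F sits 10.6 in from both sides at F = (43.50, -18.50). Then |VF| = |F − V| = 47.27.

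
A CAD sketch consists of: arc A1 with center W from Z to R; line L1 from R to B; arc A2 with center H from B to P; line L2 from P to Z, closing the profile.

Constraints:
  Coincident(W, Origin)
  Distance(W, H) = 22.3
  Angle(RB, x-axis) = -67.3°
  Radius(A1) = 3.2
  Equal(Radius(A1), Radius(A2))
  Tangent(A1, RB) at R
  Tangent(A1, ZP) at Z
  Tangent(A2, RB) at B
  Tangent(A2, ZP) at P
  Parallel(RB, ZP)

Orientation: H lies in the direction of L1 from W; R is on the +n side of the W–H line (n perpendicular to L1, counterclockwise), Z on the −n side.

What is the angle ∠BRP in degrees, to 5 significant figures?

16.013°

Tangency of A1 to both parallel lines with radius 3.2 puts R and Z at W ± 3.2·n: R = (2.9521, 1.2349), Z = (-2.9521, -1.2349). Equal radii place B and P the same way about H: B = H + 3.2·n = (11.558, -19.338), P = H − 3.2·n = (5.6536, -21.807). Then cos ∠BRP = RB·RP / (|RB||RP|), giving 16.013°.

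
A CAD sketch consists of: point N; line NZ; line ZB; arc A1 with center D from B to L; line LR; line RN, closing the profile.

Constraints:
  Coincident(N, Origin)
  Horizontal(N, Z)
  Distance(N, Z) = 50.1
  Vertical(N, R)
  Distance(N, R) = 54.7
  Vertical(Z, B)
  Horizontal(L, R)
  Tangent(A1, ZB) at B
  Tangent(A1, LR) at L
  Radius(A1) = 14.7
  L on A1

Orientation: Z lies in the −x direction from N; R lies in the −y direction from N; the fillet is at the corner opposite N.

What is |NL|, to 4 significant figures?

65.16

N is at the origin; NZ is horizontal with |NZ| = 50.1 and Z on the −x side, so Z = (-50.10, 0.000). N and R share the same x with |NR| = 54.7 and R on the −y side, so R = (0.000, -54.70). The virtual corner opposite N is at (-50.10, -54.70). Tangency of A1 to ZB means the radius DB is perpendicular to ZB and the tangent condition forces DL to be normal to LR, with radius 14.7, so the center D sits 14.7 in from both sides at D = (-35.40, -40.00). That places the tangent points at B = (-50.10, -40.00) on ZB and L = (-35.40, -54.70) on LR. Then |NL| = |L − N| = 65.16.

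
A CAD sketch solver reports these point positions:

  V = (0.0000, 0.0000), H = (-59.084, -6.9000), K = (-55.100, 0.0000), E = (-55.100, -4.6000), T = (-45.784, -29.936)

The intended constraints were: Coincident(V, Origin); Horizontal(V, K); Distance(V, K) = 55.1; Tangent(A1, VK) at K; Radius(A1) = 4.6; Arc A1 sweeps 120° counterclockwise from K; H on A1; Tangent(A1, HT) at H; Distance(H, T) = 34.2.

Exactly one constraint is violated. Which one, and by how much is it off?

Distance(H, T) = 34.2 — off by 7.60.

V = (0.00, 0.00) ✓; V.y = 0.00, K.y = 0.00 ✓; |VK| = 55.10 ✓; ∠(EK, KV) = 90.00° ✓; |EK| = 4.600 ✓; bearing(E→H) − bearing(E→K) = 120.0° ✓; |EH| = 4.600 ✓; ∠(EH, HT) = 90.00° ✓; |HT| = 26.60 ✗.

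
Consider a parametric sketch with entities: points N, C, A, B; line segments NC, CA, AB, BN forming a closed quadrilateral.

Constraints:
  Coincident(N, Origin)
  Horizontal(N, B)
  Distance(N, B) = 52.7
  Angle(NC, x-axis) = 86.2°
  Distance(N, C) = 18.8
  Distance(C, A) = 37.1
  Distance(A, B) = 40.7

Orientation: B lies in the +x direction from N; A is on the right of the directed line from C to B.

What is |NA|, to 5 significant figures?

21.764

N is at the origin; N and B share the same y with |NB| = 52.7 and B in +x, so B = (52.7, 0). NC runs at 86.2° with |NC| = 18.8, so C = (1.2459, 18.759). A is determined by |CA| = 37.1 and |AB| = 40.7 together: it lies at the intersection of circle(C, 37.1) and circle(B, 40.7). With |CB| = 54.767, the foot of the radical line on CB is 24.826 from C and the perpendicular offset is √(37.1² − 24.826²) = 27.569. Taking the right-of-CB solution: A = (15.128, -15.646).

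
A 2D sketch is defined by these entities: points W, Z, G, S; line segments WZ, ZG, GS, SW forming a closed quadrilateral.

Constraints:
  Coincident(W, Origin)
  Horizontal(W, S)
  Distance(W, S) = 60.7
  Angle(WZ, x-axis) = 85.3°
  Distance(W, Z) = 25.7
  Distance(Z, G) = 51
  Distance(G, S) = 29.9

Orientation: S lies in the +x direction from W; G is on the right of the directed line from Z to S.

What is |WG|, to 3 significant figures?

37.0

W is at the origin; WS is horizontal with |WS| = 60.7 and S in +x, so S = (60.7, 0). WZ runs at 85.3° with |WZ| = 25.7, so Z = (2.11, 25.6). G is determined by |ZG| = 51.0 and |GS| = 29.9 together: it lies at the intersection of circle(Z, 51.0) and circle(S, 29.9). With |ZS| = 63.9, the foot of the radical line on ZS is 45.3 from Z and the perpendicular offset is √(51.0² − 45.3²) = 23.4. Taking the right-of-ZS solution: G = (34.3, -14.0).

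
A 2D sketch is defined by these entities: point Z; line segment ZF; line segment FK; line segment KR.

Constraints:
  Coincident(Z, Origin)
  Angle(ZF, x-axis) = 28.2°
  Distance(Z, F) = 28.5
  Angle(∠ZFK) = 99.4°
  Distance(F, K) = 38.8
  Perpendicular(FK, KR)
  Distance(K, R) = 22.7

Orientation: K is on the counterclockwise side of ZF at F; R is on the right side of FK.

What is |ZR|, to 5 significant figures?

66.863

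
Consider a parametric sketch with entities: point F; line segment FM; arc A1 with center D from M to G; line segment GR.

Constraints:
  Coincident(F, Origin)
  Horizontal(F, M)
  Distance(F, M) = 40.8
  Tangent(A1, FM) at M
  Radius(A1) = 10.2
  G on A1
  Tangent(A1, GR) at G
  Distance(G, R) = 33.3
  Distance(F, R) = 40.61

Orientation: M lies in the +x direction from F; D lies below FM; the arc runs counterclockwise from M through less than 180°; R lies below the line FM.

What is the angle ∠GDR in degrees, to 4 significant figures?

72.97°

Checks: |DM| = 10.20 ✓; |DG| = 10.20 ✓; ∠(DG, GR) = 90.00° ✓; |GR| = 33.30 ✓; |FR| = 40.61 ✓.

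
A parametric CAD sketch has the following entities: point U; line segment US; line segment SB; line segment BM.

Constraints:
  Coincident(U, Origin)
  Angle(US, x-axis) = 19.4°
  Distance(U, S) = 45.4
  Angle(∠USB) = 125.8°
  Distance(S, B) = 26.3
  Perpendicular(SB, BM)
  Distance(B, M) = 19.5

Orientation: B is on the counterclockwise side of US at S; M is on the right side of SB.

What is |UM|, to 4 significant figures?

77.24

∠USB = 125.8°, so SB runs at 19.4° + (180° − 125.8°) = 73.60° from the x-axis; with |SB| = 26.3, B = S + 26.3·(cos 73.60°, sin 73.60°) = (50.25, 40.31). SB ⟂ BM; with |BM| = 19.5 on the right of SB, M = B + 19.5·(0.9593, -0.2823) = (68.95, 34.80). Then |UM| = |M − U| = 77.24.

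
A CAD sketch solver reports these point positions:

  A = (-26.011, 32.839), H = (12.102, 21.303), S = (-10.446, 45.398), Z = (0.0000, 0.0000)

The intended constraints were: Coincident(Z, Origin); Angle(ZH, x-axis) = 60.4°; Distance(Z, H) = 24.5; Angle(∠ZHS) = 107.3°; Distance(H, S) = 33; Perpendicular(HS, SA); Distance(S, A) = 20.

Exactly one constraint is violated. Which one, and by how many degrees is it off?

Perpendicular(HS, SA) — off by 4.20°.

Z = (0.00, 0.00) ✓; ZH at 60.40° ✓; |ZH| = 24.50 ✓; ∠ZHS = 107.3° ✓; |HS| = 33.00 ✓; ∠(HS, SA) = 85.80° ✗; |SA| = 20.00 ✓.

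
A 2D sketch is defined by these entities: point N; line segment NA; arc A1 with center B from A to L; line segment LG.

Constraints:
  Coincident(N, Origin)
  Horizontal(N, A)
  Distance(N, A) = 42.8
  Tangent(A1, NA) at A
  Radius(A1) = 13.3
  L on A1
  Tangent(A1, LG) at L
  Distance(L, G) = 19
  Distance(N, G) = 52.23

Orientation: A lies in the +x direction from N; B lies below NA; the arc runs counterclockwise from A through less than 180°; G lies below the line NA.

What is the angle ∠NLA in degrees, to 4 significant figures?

92.50°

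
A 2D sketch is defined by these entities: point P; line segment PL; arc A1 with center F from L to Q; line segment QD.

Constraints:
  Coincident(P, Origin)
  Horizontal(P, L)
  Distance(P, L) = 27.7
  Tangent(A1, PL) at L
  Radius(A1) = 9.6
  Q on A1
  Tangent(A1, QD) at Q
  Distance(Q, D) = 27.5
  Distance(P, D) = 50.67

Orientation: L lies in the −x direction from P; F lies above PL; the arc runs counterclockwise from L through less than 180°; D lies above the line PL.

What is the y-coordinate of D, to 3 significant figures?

38.2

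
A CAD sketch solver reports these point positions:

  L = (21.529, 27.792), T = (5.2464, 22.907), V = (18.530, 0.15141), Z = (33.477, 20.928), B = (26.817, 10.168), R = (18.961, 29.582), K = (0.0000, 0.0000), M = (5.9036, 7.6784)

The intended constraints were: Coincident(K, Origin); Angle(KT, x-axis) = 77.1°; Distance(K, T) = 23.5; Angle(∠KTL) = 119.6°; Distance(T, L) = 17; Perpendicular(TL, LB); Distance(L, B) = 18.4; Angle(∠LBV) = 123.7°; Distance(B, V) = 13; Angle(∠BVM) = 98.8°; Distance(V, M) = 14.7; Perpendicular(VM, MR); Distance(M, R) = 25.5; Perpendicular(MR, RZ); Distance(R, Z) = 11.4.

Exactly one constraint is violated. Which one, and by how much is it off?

Distance(R, Z) = 11.4 — off by 5.50.

K = (0.00, 0.00) ✓; KT at 77.10° ✓; |KT| = 23.50 ✓; ∠KTL = 119.6° ✓; |TL| = 17.00 ✓; ∠(TL, LB) = 90.00° ✓; |LB| = 18.40 ✓; ∠LBV = 123.7° ✓; |BV| = 13.00 ✓; ∠BVM = 98.80° ✓; |VM| = 14.70 ✓; ∠(VM, MR) = 90.00° ✓; |MR| = 25.50 ✓; ∠(MR, RZ) = 90.00° ✓; |RZ| = 16.90 ✗.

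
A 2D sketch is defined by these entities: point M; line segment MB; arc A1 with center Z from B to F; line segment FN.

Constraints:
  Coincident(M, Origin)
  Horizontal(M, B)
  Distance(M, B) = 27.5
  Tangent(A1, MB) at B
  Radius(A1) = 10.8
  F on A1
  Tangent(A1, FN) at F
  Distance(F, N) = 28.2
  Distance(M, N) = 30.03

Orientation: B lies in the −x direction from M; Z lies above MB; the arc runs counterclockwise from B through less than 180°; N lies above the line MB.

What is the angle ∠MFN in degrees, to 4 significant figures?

76.35°

Checks: |ZF| = 10.80 ✓; ∠(ZF, FN) = 90.00° ✓; |FN| = 28.20 ✓; |MN| = 30.03 ✓.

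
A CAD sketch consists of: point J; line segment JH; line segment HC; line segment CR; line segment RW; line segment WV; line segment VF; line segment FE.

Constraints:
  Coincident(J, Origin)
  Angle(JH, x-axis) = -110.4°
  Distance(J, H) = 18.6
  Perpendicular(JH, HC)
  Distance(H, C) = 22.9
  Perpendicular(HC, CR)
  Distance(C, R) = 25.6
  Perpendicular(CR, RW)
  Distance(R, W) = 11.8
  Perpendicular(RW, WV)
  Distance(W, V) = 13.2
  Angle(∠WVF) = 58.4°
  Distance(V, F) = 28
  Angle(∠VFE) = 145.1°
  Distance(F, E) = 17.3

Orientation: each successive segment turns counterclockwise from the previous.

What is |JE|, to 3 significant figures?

48.4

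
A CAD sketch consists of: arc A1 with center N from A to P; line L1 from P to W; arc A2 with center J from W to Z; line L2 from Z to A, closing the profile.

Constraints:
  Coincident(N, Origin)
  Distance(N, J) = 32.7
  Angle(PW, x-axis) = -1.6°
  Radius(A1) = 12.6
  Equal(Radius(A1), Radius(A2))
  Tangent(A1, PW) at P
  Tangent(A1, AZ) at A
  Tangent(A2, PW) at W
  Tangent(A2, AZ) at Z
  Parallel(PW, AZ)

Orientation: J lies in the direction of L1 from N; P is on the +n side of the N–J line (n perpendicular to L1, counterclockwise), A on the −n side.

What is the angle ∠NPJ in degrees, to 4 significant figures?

68.93°

The slot axis is L1's direction at -1.6°, so u = (cos -1.6°, sin -1.6°) = (0.9996, -0.02792) and n = (−sin -1.6°, cos -1.6°) = (0.02792, 0.9996). N is at the origin and J lies 32.7 along u from N, so J = 32.7·u = (32.69, -0.9130). Tangency of A1 to both parallel lines with radius 12.6 puts P and A at N ± 12.6·n: P = (0.3518, 12.60), A = (-0.3518, -12.60). Then cos ∠NPJ = PN·PJ / (|PN||PJ|), giving 68.93°.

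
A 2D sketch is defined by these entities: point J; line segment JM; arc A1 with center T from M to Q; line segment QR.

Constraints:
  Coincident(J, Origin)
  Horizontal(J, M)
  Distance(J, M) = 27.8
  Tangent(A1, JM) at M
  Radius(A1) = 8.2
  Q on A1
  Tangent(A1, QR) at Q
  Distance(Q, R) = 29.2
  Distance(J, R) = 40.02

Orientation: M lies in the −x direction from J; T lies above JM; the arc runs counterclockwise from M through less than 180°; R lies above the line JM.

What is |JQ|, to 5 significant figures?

20.975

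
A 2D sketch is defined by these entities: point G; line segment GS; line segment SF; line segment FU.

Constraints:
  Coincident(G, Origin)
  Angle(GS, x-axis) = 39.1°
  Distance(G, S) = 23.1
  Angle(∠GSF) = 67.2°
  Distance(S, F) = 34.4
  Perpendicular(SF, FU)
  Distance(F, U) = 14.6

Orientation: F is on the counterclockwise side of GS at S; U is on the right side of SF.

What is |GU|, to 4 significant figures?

44.00

G is at the origin; GS runs at 39.1° with length 23.1, so S = 23.1·(cos 39.1°, sin 39.1°) = (17.93, 14.57). ∠GSF = 67.2°, so SF runs at 39.1° + (180° − 67.2°) = 151.9° from the x-axis; with |SF| = 34.4, F = S + 34.4·(cos 151.9°, sin 151.9°) = (-12.42, 30.77). SF ⟂ FU; with |FU| = 14.6 on the right of SF, U = F + 14.6·(0.4710, 0.8821) = (-5.542, 43.65). Then |GU| = |U − G| = 44.00.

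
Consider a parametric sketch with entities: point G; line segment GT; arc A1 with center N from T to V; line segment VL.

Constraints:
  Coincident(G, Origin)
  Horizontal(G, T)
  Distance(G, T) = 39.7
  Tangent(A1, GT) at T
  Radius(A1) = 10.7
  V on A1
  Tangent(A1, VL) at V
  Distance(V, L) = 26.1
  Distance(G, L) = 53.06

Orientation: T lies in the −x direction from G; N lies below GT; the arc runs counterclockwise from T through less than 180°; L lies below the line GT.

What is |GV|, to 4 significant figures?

51.56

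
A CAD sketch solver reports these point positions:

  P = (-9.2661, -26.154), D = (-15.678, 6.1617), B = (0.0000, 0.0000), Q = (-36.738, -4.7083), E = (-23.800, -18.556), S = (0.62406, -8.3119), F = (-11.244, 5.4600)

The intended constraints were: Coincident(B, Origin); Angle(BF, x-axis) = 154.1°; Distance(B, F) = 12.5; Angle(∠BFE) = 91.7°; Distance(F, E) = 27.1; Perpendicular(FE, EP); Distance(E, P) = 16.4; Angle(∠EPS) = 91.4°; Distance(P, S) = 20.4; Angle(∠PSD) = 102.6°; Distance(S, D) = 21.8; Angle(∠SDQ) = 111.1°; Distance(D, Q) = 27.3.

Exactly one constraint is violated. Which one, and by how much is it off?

Distance(D, Q) = 27.3 — off by 3.60.

B = (0.00, 0.00) ✓; BF at 154.1° ✓; |BF| = 12.50 ✓; ∠BFE = 91.70° ✓; |FE| = 27.10 ✓; ∠(FE, EP) = 90.00° ✓; |EP| = 16.40 ✓; ∠EPS = 91.40° ✓; |PS| = 20.40 ✓; ∠PSD = 102.6° ✓; |SD| = 21.80 ✓; ∠SDQ = 111.1° ✓; |DQ| = 23.70 ✗.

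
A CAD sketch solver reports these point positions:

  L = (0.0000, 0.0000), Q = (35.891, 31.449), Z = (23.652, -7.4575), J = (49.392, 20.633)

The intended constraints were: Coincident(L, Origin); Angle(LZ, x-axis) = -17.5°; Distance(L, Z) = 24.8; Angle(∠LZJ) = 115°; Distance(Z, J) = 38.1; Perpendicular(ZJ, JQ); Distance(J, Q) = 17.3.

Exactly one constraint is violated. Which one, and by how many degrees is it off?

Perpendicular(ZJ, JQ) — off by 3.80°.

L = (0.00, 0.00) ✓; LZ at -17.50° ✓; |LZ| = 24.80 ✓; ∠LZJ = 115.0° ✓; |ZJ| = 38.10 ✓; ∠(ZJ, JQ) = 93.80° ✗; |JQ| = 17.30 ✓.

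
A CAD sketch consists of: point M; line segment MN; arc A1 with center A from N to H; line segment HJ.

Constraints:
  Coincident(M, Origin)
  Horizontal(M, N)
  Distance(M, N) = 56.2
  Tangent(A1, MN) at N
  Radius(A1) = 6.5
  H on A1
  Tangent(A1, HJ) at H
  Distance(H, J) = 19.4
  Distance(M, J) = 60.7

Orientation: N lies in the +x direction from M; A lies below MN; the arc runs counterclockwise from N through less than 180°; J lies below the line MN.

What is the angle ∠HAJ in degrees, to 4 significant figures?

71.48°

Checks: M.y = 0.00, N.y = 0.00 ✓; |AH| = 6.500 ✓; ∠(AH, HJ) = 90.00° ✓; |HJ| = 19.40 ✓; |MJ| = 60.70 ✓.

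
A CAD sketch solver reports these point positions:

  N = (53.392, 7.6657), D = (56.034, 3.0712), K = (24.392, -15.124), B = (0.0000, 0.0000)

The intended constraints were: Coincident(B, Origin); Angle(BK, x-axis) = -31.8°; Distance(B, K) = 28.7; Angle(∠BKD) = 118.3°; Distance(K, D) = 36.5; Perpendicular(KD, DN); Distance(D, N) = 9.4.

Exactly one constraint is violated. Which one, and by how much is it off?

Distance(D, N) = 9.4 — off by 4.10.

B = (0.00, 0.00) ✓; BK at -31.80° ✓; |BK| = 28.70 ✓; ∠BKD = 118.3° ✓; |KD| = 36.50 ✓; ∠(KD, DN) = 90.00° ✓; |DN| = 5.300 ✗.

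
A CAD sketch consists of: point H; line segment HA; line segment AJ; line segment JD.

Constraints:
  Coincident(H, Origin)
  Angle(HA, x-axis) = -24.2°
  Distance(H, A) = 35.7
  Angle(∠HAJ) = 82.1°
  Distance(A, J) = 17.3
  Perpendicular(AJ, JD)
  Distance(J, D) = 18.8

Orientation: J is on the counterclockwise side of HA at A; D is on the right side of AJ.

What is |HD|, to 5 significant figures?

55.561

H is at the origin; HA runs at -24.2° with length 35.7, so A = 35.7·(cos -24.2°, sin -24.2°) = (32.563, -14.634). ∠HAJ = 82.1°, so AJ runs at -24.2° + (180° − 82.1°) = 73.700° from the x-axis; with |AJ| = 17.3, J = A + 17.3·(cos 73.700°, sin 73.700°) = (37.418, 1.9704). The perpendicularity gives JD at right angles to AJ; with |JD| = 18.8 on the right of AJ, D = J + 18.8·(0.95981, -0.28067) = (55.463, -3.3062). Then |HD| = |D − H| = 55.561.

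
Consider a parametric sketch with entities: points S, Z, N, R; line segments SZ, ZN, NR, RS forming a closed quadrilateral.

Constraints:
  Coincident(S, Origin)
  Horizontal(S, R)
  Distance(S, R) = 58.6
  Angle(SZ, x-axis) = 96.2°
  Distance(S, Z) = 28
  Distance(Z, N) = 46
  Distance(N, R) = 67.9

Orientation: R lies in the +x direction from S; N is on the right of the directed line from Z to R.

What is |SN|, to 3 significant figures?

19.3

S is at the origin; S and R share the same y with |SR| = 58.6 and R in +x, so R = (58.6, 0). SZ runs at 96.2° with |SZ| = 28.0, so Z = (-3.02, 27.8). N is determined by |ZN| = 46.0 and |NR| = 67.9 together: it lies at the intersection of circle(Z, 46.0) and circle(R, 67.9). With |ZR| = 67.6, the foot of the radical line on ZR is 15.4 from Z and the perpendicular offset is √(46.0² − 15.4²) = 43.4. Taking the right-of-ZR solution: N = (-6.87, -18.0).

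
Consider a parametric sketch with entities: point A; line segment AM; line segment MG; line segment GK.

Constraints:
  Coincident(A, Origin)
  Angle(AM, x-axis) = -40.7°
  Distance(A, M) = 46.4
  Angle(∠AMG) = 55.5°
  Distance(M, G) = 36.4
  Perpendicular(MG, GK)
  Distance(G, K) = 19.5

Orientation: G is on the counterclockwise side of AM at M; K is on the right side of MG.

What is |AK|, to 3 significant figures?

58.6

∠AMG = 55.5°, so MG runs at -40.7° + (180° − 55.5°) = 83.8° from the x-axis; with |MG| = 36.4, G = M + 36.4·(cos 83.8°, sin 83.8°) = (39.1, 5.93). The perpendicularity gives GK at right angles to MG; with |GK| = 19.5 on the right of MG, K = G + 19.5·(0.994, -0.108) = (58.5, 3.82). Then |AK| = |K − A| = 58.6.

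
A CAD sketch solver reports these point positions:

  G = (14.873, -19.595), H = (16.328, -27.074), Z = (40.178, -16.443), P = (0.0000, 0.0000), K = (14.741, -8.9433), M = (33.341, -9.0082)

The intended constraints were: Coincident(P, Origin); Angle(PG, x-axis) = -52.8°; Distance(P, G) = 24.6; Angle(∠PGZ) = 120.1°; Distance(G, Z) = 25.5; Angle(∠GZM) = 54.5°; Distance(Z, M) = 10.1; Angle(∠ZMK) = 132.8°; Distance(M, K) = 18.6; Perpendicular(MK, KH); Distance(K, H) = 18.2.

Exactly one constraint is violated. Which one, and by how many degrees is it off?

Perpendicular(MK, KH) — off by 5.20°.

P = (0.00, 0.00) ✓; PG at -52.80° ✓; |PG| = 24.60 ✓; ∠PGZ = 120.1° ✓; |GZ| = 25.50 ✓; ∠GZM = 54.50° ✓; |ZM| = 10.10 ✓; ∠ZMK = 132.8° ✓; |MK| = 18.60 ✓; ∠(MK, KH) = 95.20° ✗; |KH| = 18.20 ✓.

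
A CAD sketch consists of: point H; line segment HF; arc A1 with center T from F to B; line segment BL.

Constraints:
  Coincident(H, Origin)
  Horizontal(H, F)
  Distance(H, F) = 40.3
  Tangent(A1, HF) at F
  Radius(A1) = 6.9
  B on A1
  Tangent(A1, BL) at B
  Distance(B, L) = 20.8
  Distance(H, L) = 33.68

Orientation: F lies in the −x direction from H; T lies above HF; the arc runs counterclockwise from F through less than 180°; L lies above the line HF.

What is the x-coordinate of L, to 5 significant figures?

-24.990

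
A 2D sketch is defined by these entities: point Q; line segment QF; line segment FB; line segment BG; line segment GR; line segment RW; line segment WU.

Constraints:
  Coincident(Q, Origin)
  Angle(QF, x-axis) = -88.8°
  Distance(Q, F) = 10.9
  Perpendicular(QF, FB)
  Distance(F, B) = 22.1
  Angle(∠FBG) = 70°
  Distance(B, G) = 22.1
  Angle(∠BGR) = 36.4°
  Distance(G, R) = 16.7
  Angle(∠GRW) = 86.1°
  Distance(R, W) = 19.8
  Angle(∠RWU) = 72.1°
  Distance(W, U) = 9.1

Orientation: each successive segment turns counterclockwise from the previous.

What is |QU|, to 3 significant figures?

28.3

Q is at the origin; QF runs at -88.8° with length 10.9, so F = (0.228, -10.9). QF ⟂ FB, so FB runs at 1.20°; with |FB| = 22.1, B = (22.3, -10.4). ∠FBG = 70.0° gives BG at 111° from the x-axis; with |BG| = 22.1, G = (14.3, 10.2). ∠BGR = 36.4° gives GR at -105° from the x-axis; with |GR| = 16.7, R = (9.95, -5.95). ∠GRW = 86.1° gives RW at -11.3° from the x-axis; with |RW| = 19.8, W = (29.4, -9.83). ∠RWU = 72.1° gives WU at 96.6° from the x-axis; with |WU| = 9.1, U = (28.3, -0.786). Then |QU| = |U − Q| = 28.3.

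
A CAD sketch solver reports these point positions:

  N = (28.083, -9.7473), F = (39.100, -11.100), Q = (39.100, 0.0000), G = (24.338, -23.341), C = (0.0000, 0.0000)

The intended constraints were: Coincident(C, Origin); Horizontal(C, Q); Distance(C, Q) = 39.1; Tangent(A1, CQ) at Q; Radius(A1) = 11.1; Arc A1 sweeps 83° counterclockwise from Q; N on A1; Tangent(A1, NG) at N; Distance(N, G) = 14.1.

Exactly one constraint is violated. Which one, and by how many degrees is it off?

Tangent(A1, NG) at N — off by 8.40°.

C = (0.00, 0.00) ✓; C.y = 0.00, Q.y = 0.00 ✓; |CQ| = 39.10 ✓; ∠(FQ, QC) = 90.00° ✓; |FQ| = 11.10 ✓; bearing(F→N) − bearing(F→Q) = 83.00° ✓; |FN| = 11.10 ✓; ∠(FN, NG) = 98.40° ✗; |NG| = 14.10 ✓.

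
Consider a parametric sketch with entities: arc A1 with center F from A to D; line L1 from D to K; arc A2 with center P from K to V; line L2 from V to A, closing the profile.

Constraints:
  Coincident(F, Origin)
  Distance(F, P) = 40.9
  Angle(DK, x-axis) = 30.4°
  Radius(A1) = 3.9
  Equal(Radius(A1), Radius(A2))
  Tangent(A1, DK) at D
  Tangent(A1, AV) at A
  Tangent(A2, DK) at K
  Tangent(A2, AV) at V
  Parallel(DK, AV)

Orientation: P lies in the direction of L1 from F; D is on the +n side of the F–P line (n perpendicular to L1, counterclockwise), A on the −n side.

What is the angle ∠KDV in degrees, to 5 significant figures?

10.797°

Tangency of A1 to both parallel lines with radius 3.9 puts D and A at F ± 3.9·n: D = (-1.9735, 3.3638), A = (1.9735, -3.3638). Equal radii place K and V the same way about P: K = P + 3.9·n = (33.303, 24.061), V = P − 3.9·n = (37.250, 17.333). Then cos ∠KDV = DK·DV / (|DK||DV|), giving 10.797°.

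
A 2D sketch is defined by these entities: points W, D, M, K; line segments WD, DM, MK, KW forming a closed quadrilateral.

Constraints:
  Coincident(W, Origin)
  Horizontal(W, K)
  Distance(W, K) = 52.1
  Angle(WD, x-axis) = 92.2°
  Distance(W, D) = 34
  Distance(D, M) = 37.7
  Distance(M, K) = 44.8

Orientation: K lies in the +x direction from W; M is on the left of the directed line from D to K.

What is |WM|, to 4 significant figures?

54.80

W is at the origin; W and K share the same y with |WK| = 52.1 and K in +x, so K = (52.1, 0). WD runs at 92.2° with |WD| = 34.0, so D = (-1.305, 33.97). M is determined by |DM| = 37.7 and |MK| = 44.8 together: it lies at the intersection of circle(D, 37.7) and circle(K, 44.8). With |DK| = 63.30, the foot of the radical line on DK is 27.02 from D and the perpendicular offset is √(37.7² − 27.02²) = 26.29. Taking the left-of-DK solution: M = (35.60, 41.65).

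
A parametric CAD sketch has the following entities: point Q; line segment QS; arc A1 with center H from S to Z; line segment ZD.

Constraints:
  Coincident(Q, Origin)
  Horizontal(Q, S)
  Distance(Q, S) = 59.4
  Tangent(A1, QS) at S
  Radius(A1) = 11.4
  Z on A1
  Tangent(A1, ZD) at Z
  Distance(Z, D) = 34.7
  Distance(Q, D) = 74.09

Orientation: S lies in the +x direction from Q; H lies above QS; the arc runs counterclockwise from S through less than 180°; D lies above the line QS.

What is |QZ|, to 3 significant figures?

71.7

Q is at the origin; Q and S share the same y with |QS| = 59.4 and S on the +x side, so S = (59.4, 0.00). A1 meets QS tangentially, so HS is at right angles to QS, so H = S + (0, 11.4) = (59.4, 11.4). Since HZ ⟂ ZD (tangency), |HD| = √(11.4² + 34.7²) = 36.5 regardless of where Z sits on A1. So D lies on both circle(Q, 74.09) and circle(H, 36.5); the above-QS intersection is D = (56.6, 47.8). Z is the foot of the tangent from D: Z = (69.9, 15.8).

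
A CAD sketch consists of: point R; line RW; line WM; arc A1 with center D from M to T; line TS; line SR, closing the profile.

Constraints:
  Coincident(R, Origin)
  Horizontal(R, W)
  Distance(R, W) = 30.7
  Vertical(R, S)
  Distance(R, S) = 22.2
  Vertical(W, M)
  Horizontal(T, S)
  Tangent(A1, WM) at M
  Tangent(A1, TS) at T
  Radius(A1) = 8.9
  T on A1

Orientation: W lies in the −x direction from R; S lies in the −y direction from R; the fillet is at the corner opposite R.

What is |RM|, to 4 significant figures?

33.46

The virtual corner opposite R is at (-30.70, -22.20). Tangency of A1 to WM means the radius DM is perpendicular to WM and since A1 is tangent to TS there, DT ⟂ TS, with radius 8.9, so the center D sits 8.9 in from both sides at D = (-21.80, -13.30). That places the tangent points at M = (-30.70, -13.30) on WM and T = (-21.80, -22.20) on TS. Then |RM| = |M − R| = 33.46.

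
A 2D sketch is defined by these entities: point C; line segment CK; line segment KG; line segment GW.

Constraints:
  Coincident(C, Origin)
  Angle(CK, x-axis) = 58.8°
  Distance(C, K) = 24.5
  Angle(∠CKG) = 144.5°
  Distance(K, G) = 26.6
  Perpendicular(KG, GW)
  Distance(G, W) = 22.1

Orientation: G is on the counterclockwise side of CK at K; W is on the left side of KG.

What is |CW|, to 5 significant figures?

47.207

∠CKG = 144.5°, so KG runs at 58.8° + (180° − 144.5°) = 94.300° from the x-axis; with |KG| = 26.6, G = K + 26.6·(cos 94.300°, sin 94.300°) = (10.697, 47.482). The perpendicularity gives GW at right angles to KG; with |GW| = 22.1 on the left of KG, W = G + 22.1·(-0.99719, -0.074979) = (-11.341, 45.825). Then |CW| = |W − C| = 47.207.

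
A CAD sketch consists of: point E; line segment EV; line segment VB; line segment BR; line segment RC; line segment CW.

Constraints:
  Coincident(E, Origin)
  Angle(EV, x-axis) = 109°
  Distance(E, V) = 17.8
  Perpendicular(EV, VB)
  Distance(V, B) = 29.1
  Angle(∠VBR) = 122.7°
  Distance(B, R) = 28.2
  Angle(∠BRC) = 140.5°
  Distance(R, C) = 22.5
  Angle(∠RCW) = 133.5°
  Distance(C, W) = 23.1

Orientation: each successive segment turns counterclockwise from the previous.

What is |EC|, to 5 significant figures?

50.356

E is at the origin; EV runs at 109.0° with length 17.8, so V = (-5.7951, 16.830). The perpendicularity gives VB at right angles to EV, so VB runs at -161.00°; with |VB| = 29.1, B = (-33.310, 7.3562). ∠VBR = 122.7° gives BR at -103.70° from the x-axis; with |BR| = 28.2, R = (-39.989, -20.041). ∠BRC = 140.5° gives RC at -64.200° from the x-axis; with |RC| = 22.5, C = (-30.196, -40.299). Then |EC| = |C − E| = 50.356.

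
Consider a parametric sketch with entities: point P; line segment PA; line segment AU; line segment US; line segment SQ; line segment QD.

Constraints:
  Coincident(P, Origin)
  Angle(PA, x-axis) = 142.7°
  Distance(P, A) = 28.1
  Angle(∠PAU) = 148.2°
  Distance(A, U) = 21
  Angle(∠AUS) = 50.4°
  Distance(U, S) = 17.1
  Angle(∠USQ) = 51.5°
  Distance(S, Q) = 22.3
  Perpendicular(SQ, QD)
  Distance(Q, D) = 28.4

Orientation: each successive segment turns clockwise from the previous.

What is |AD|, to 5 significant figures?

36.313

P is at the origin; PA runs at 142.7° with length 28.1, so A = (-22.353, 17.028). ∠PAU = 148.2° gives AU at 110.90° from the x-axis; with |AU| = 21.0, U = (-29.844, 36.647). ∠AUS = 50.4° gives US at -18.700° from the x-axis; with |US| = 17.1, S = (-13.647, 31.164). ∠USQ = 51.5° gives SQ at -147.20° from the x-axis; with |SQ| = 22.3, Q = (-32.392, 19.084). The perpendicularity gives QD at right angles to SQ, so QD runs at 122.80°; with |QD| = 28.4, D = (-47.776, 42.956). Then |AD| = |D − A| = 36.313.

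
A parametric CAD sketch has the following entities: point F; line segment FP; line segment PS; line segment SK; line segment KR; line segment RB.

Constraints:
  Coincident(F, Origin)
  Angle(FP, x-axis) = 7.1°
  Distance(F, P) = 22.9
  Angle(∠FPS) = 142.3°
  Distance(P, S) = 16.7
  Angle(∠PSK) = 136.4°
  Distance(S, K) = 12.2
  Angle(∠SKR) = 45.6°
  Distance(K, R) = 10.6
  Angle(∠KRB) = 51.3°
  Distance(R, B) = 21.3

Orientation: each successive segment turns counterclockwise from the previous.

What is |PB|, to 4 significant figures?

28.89

∠SKR = 45.6° gives KR at -137.2° from the x-axis; with |KR| = 10.6, R = (27.14, 19.59). ∠KRB = 51.3° gives RB at -8.500° from the x-axis; with |RB| = 21.3, B = (48.20, 16.44). Then |PB| = |B − P| = 28.89.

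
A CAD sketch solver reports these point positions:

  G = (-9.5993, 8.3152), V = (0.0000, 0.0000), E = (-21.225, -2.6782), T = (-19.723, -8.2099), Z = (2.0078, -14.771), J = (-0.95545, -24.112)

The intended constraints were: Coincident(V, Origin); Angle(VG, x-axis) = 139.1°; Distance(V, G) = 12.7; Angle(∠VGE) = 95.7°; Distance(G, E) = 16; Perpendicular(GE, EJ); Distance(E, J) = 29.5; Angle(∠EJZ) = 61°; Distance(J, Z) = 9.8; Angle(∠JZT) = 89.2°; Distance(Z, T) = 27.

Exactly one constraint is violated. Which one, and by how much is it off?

Distance(Z, T) = 27 — off by 4.30.

V = (0.00, 0.00) ✓; VG at 139.1° ✓; |VG| = 12.70 ✓; ∠VGE = 95.70° ✓; |GE| = 16.00 ✓; ∠(GE, EJ) = 90.00° ✓; |EJ| = 29.50 ✓; ∠EJZ = 61.00° ✓; |JZ| = 9.800 ✓; ∠JZT = 89.20° ✓; |ZT| = 22.70 ✗.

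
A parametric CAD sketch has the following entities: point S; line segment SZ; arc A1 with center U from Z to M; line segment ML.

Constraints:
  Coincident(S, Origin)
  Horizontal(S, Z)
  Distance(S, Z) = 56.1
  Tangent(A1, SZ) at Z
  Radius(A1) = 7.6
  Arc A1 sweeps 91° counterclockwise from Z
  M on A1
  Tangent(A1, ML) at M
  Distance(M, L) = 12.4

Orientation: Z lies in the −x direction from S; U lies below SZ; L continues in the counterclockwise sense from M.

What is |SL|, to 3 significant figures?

66.6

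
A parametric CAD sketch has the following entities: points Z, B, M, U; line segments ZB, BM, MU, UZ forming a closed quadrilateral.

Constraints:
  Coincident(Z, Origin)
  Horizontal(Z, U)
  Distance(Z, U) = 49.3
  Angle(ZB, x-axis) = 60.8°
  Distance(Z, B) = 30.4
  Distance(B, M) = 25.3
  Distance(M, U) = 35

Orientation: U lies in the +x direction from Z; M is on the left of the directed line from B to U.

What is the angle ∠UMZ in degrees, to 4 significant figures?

66.30°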